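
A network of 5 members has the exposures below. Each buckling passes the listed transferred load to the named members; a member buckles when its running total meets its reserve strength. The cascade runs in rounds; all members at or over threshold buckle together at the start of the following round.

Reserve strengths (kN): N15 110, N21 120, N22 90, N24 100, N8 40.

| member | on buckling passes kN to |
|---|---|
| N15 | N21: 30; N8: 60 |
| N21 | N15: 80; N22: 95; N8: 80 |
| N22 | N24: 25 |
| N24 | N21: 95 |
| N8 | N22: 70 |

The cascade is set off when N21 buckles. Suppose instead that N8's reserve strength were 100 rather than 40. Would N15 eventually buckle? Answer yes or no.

With N8's reserve strength at 100:
Round 1 — N21 buckles (initial).
  N15: +80 → 80 < 110
  N22: +95 → 95 ≥ 90
  N8: +80 → 80 < 100
Round 2 — N22 buckles.
  N24: +25 → 25 < 100
No further bucklings.

no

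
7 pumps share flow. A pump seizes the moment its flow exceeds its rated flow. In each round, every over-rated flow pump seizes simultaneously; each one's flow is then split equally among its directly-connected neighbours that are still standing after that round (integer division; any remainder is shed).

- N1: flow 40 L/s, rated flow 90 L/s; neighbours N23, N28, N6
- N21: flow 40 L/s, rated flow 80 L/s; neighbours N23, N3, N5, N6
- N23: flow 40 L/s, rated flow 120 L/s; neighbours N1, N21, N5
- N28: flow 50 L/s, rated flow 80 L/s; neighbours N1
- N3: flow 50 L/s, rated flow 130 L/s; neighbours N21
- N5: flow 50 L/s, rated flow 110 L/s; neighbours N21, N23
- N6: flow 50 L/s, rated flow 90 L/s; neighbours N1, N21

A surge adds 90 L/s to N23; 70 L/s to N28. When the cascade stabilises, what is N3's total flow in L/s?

77

Round 1 — N23 at 130 > 120; N28 at 120 > 80. N23, N28 seize.
  N23 sheds 130 L/s to N1, N21, N5: 43 each (1 lost).
    N1: 40+43 = 83 ≤ 90
    N21: 40+43 = 83 > 80
    N5: 50+43 = 93 ≤ 110
  N28 sheds 120 L/s to N1: 120 each.
    N1: 83+120 = 203 > 90
Round 2 — N1, N21 seize.
  N1 sheds 203 L/s to N6: 203 each.
    N6: 50+203 = 253 > 90
  N21 sheds 83 L/s to N3, N5, N6: 27 each (2 lost).
    N3: 50+27 = 77 ≤ 130
    N5: 93+27 = 120 > 110
    N6: 253+27 = 280 > 90
Round 3 — N5, N6 seize.
  N5 sheds 120 L/s: no online neighbours, lost.
  N6 sheds 280 L/s: no online neighbours, lost.
No further seizures.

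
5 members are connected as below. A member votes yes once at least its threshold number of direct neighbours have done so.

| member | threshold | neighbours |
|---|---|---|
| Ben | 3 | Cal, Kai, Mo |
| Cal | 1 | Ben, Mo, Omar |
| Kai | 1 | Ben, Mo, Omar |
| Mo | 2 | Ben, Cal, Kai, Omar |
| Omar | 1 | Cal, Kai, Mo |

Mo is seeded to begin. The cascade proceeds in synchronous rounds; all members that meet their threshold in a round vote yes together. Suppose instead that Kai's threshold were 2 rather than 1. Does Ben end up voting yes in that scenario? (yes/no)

yes

With Kai's threshold at 2:
Round 1 — Mo votes yes (initial).
Round 2 — checking thresholds:
  Ben: 1 of 3 neighbours < 3, holds.
  Cal: 1 of 3 neighbours ≥ 1, votes yes.
  Kai: 1 of 3 neighbours < 2, holds.
  Omar: 1 of 3 neighbours ≥ 1, votes yes.
Round 3 — checking thresholds:
  Ben: 2 of 3 neighbours < 3, holds.
  Kai: 2 of 3 neighbours ≥ 2, votes yes.
Round 4 — checking thresholds:
  Ben: 3 of 3 neighbours ≥ 3, votes yes.
Round 5 — no new yes votes; cascade stops.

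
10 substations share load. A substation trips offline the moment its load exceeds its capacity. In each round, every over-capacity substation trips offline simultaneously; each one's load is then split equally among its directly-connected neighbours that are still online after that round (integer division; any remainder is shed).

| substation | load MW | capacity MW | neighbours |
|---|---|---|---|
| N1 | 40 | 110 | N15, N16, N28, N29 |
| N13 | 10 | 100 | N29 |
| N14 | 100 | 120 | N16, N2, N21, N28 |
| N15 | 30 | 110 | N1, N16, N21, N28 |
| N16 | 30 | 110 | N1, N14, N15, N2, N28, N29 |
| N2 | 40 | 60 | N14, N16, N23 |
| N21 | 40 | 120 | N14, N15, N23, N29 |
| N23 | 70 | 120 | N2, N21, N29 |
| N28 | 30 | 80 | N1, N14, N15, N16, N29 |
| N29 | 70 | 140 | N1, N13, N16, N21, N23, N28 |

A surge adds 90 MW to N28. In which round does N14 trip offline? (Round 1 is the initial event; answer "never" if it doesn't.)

2

Round 1 — N28 at 120 > 80. N28 trips offline.
  N28 sheds 120 MW to N1, N14, N15, N16, N29: 24 each.
    N1: 40+24 = 64 ≤ 110
    N14: 100+24 = 124 > 120
    N15: 30+24 = 54 ≤ 110
    N16: 30+24 = 54 ≤ 110
    N29: 70+24 = 94 ≤ 140
Round 2 — N14 trips offline.
  N14 sheds 124 MW to N16, N2, N21: 41 each (1 lost).
    N16: 54+41 = 95 ≤ 110
    N2: 40+41 = 81 > 60
    N21: 40+41 = 81 ≤ 120
Round 3 — N2 trips offline.
  N2 sheds 81 MW to N16, N23: 40 each (1 lost).
    N16: 95+40 = 135 > 110
    N23: 70+40 = 110 ≤ 120
Round 4 — N16 trips offline.
  N16 sheds 135 MW to N1, N15, N29: 45 each.
    N1: 64+45 = 109 ≤ 110
    N15: 54+45 = 99 ≤ 110
    N29: 94+45 = 139 ≤ 140
No further trips.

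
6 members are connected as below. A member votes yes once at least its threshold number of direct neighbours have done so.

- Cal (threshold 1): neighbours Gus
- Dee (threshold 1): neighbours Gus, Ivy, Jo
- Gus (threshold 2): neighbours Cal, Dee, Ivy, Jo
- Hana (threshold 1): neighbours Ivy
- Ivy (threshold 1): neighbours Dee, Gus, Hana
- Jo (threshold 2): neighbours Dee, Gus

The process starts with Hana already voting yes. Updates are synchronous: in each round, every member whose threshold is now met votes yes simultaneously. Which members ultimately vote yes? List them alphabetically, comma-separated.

Round 1 — Hana votes yes (initial).
Round 2 — checking thresholds:
  Ivy: 1 of 3 neighbours ≥ 1, votes yes.
Round 3 — checking thresholds:
  Dee: 1 of 3 neighbours ≥ 1, votes yes.
  Gus: 1 of 4 neighbours < 2, below threshold.
Round 4 — checking thresholds:
  Gus: 2 of 4 neighbours ≥ 2, votes yes.
  Jo: 1 of 2 neighbours < 2, below threshold.
Round 5 — checking thresholds:
  Cal: 1 of 1 neighbours ≥ 1, votes yes.
  Jo: 2 of 2 neighbours ≥ 2, votes yes.
Round 6 — no new yes votes; cascade stops.

Cal, Dee, Gus, Hana, Ivy, Jo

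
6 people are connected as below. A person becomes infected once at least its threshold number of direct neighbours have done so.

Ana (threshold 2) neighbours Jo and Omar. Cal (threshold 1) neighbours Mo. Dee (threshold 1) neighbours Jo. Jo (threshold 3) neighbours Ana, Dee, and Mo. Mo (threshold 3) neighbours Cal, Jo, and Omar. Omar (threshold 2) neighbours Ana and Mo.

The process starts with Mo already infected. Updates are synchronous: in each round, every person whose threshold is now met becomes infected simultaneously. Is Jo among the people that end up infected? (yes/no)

no

Round 1 — Mo becomes infected (initial).
Round 2 — checking thresholds:
  Cal: 1 of 1 neighbours ≥ 1, becomes infected.
  Jo: 1 of 3 neighbours < 3, holds.
  Omar: 1 of 2 neighbours < 2, holds.
Round 3 — no new infections; cascade stops.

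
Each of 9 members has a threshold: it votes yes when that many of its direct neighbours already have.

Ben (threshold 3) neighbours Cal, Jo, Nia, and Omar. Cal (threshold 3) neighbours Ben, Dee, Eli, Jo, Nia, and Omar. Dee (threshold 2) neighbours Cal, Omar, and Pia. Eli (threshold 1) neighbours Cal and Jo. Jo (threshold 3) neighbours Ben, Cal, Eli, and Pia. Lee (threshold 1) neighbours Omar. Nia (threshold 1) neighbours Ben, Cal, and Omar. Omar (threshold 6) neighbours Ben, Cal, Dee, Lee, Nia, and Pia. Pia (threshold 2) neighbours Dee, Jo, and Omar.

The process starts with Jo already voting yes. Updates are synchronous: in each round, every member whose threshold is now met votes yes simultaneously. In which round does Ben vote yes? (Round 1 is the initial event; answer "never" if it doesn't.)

never

Round 1 — Jo votes yes (initial).
Round 2 — checking thresholds:
  Ben: 1 of 4 neighbours < 3, below threshold.
  Cal: 1 of 6 neighbours < 3, below threshold.
  Eli: 1 of 2 neighbours ≥ 1, votes yes.
  Pia: 1 of 3 neighbours < 2, below threshold.
Round 3 — no new yes votes; cascade stops.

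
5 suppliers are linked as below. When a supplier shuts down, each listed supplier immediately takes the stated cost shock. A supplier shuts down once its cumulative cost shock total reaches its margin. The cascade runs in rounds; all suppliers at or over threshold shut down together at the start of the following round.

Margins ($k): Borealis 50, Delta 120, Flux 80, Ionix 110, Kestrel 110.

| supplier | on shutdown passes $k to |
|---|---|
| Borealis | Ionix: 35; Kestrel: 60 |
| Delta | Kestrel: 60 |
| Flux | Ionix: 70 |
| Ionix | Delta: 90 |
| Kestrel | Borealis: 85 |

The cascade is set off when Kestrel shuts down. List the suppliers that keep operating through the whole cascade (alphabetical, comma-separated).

Delta, Flux, Ionix

Round 1 — Kestrel shuts down (initial).
  Borealis: +85 → 85 ≥ 50
Round 2 — Borealis shuts down.
  Ionix: +35 → 35 < 110
No further shutdowns.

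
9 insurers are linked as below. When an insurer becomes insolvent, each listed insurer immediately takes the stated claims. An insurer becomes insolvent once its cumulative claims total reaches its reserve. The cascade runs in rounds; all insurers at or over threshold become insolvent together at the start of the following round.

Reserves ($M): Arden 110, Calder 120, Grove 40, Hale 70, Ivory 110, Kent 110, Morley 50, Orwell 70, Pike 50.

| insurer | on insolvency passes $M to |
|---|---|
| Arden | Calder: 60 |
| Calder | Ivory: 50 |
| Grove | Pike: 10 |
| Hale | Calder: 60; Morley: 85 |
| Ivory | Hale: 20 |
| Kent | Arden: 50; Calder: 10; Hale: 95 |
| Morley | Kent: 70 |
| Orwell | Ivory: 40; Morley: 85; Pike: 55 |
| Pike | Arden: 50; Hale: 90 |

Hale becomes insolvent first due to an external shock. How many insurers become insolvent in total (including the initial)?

Round 1 — Hale becomes insolvent (initial).
  Calder: +60 → 60 < 120
  Morley: +85 → 85 ≥ 50
Round 2 — Morley becomes insolvent.
  Kent: +70 → 70 < 110
No further insolvencies.

2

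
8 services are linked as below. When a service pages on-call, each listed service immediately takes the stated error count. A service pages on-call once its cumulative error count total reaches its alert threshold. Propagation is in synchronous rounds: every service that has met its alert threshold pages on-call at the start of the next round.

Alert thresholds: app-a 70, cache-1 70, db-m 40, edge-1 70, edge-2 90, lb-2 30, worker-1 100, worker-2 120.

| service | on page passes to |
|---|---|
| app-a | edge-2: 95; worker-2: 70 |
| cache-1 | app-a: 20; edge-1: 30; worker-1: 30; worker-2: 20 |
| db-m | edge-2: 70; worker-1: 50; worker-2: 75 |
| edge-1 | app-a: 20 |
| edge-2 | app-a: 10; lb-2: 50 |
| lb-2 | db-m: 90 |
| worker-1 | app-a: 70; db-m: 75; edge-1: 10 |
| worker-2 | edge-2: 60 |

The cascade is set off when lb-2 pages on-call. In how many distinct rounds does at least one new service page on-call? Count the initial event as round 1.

2

Round 1 — lb-2 pages on-call (initial).
  db-m: +90 → 90 ≥ 40
Round 2 — db-m pages on-call.
  edge-2: +70 → 70 < 90
  worker-1: +50 → 50 < 100
  worker-2: +75 → 75 < 120
No further pages.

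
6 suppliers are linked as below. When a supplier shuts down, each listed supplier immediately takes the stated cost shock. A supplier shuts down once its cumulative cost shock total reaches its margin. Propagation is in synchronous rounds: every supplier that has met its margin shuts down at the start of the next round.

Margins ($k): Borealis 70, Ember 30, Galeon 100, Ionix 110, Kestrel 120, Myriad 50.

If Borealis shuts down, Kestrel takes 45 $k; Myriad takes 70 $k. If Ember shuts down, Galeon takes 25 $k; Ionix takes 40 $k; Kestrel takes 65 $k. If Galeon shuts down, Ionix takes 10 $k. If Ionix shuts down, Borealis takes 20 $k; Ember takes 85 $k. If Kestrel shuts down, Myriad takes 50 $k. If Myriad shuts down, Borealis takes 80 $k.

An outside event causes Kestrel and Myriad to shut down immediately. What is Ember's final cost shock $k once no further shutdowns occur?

Round 1 — Kestrel, Myriad shut down (initial).
  Borealis: +80 → 80 ≥ 70
Round 2 — Borealis shuts down.
No further shutdowns.

0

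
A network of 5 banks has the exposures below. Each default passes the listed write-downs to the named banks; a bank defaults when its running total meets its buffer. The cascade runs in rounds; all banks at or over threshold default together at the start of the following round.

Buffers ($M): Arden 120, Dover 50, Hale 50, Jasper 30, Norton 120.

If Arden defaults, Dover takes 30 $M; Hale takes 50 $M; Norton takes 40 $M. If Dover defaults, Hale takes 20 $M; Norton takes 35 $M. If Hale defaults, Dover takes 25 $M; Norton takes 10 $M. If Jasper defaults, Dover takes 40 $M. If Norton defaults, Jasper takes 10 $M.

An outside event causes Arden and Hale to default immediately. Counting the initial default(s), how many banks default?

Round 1 — Arden, Hale default (initial).
  Dover: +30+25 → 55 ≥ 50
  Norton: +40+10 → 50 < 120
Round 2 — Dover defaults.
  Norton: +35 → 85 < 120
No further defaults.

3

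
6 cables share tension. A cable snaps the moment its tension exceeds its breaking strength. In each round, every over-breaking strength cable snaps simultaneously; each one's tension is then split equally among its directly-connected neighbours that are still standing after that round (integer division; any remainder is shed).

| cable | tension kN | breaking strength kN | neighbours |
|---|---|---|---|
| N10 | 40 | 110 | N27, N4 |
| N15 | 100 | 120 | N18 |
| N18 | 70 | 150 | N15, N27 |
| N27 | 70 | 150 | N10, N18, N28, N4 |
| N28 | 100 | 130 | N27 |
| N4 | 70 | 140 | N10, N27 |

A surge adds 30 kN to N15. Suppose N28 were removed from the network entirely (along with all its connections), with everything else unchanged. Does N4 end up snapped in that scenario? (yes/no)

With N28 removed:
Round 1 — N15 at 130 > 120. N15 snaps.
  N15 sheds 130 kN to N18: 130 each.
    N18: 70+130 = 200 > 150
Round 2 — N18 snaps.
  N18 sheds 200 kN to N27: 200 each.
    N27: 70+200 = 270 > 150
Round 3 — N27 snaps.
  N27 sheds 270 kN to N10, N4: 135 each.
    N10: 40+135 = 175 > 110
    N4: 70+135 = 205 > 140
Round 4 — N10, N4 snap.
  N10 sheds 175 kN: no online neighbours, lost.
  N4 sheds 205 kN: no online neighbours, lost.
No further breaks.

yes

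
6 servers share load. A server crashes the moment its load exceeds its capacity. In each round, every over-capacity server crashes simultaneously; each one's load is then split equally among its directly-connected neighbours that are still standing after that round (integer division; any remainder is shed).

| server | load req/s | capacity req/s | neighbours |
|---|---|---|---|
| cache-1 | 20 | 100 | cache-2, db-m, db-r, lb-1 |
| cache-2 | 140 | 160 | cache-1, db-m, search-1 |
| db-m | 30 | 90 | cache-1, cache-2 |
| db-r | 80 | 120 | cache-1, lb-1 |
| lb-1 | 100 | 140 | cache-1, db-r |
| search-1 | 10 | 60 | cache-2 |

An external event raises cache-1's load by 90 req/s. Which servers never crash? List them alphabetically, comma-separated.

db-r, lb-1

Round 1 — cache-1 at 110 > 100. cache-1 crashes.
  cache-1 sheds 110 req/s to cache-2, db-m, db-r, lb-1: 27 each (2 lost).
    cache-2: 140+27 = 167 > 160
    db-m: 30+27 = 57 ≤ 90
    db-r: 80+27 = 107 ≤ 120
    lb-1: 100+27 = 127 ≤ 140
Round 2 — cache-2 crashes.
  cache-2 sheds 167 req/s to db-m, search-1: 83 each (1 lost).
    db-m: 57+83 = 140 > 90
    search-1: 10+83 = 93 > 60
Round 3 — db-m, search-1 crash.
  db-m sheds 140 req/s: no online neighbours, lost.
  search-1 sheds 93 req/s: no online neighbours, lost.
No further crashes.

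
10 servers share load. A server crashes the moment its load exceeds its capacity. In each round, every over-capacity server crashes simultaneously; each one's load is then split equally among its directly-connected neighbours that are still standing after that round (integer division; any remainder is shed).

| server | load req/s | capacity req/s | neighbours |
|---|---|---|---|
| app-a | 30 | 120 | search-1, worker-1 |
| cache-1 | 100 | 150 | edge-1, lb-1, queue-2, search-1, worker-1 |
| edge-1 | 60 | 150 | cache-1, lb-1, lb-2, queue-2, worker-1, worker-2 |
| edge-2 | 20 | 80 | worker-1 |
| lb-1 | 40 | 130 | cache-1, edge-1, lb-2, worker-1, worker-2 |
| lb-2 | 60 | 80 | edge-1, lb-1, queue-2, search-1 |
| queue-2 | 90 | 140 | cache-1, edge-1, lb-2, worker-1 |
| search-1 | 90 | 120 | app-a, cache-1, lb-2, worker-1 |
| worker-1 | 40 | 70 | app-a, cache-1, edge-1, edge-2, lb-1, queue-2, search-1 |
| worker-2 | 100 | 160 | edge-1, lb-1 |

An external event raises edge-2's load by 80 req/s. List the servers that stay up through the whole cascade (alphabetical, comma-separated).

app-a, cache-1, edge-1, lb-1, lb-2, queue-2, search-1, worker-2

Round 1 — edge-2 at 100 > 80. edge-2 crashes.
  edge-2 sheds 100 req/s to worker-1: 100 each.
    worker-1: 40+100 = 140 > 70
Round 2 — worker-1 crashes.
  worker-1 sheds 140 req/s to app-a, cache-1, edge-1, lb-1, queue-2, search-1: 23 each (2 lost).
    app-a: 30+23 = 53 ≤ 120
    cache-1: 100+23 = 123 ≤ 150
    edge-1: 60+23 = 83 ≤ 150
    lb-1: 40+23 = 63 ≤ 130
    queue-2: 90+23 = 113 ≤ 140
    search-1: 90+23 = 113 ≤ 120
No further crashes.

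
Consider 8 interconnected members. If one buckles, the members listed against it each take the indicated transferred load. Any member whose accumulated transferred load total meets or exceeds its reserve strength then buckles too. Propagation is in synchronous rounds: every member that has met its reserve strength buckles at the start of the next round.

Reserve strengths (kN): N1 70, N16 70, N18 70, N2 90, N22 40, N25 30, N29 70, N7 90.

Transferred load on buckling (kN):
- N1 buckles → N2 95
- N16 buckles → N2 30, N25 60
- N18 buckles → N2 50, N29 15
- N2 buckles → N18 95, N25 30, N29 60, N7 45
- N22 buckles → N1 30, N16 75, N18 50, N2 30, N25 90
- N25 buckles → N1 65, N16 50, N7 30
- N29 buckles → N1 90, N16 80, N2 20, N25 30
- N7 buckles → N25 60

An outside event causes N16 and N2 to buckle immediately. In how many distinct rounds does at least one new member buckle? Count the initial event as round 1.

4

Round 1 — N16, N2 buckle (initial).
  N18: +95 → 95 ≥ 70
  N25: +60+30 → 90 ≥ 30
  N29: +60 → 60 < 70
  N7: +45 → 45 < 90
Round 2 — N18, N25 buckle.
  N1: +65 → 65 < 70
  N29: +15 → 75 ≥ 70
  N7: +30 → 75 < 90
Round 3 — N29 buckles.
  N1: +90 → 155 ≥ 70
Round 4 — N1 buckles.
No further bucklings.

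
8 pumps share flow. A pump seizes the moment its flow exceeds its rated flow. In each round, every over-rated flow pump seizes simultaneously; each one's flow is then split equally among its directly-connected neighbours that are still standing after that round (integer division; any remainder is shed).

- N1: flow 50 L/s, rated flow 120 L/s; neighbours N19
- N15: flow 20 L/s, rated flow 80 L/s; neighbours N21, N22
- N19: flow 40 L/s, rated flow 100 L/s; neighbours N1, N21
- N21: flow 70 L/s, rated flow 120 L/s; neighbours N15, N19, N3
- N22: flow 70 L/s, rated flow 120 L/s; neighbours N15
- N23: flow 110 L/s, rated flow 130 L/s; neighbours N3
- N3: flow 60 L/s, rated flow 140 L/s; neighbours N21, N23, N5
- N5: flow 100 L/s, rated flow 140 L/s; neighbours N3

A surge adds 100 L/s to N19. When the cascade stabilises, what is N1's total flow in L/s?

Round 1 — N19 at 140 > 100. N19 seizes.
  N19 sheds 140 L/s to N1, N21: 70 each.
    N1: 50+70 = 120 ≤ 120
    N21: 70+70 = 140 > 120
Round 2 — N21 seizes.
  N21 sheds 140 L/s to N15, N3: 70 each.
    N15: 20+70 = 90 > 80
    N3: 60+70 = 130 ≤ 140
Round 3 — N15 seizes.
  N15 sheds 90 L/s to N22: 90 each.
    N22: 70+90 = 160 > 120
Round 4 — N22 seizes.
  N22 sheds 160 L/s: no online neighbours, lost.
No further seizures.

120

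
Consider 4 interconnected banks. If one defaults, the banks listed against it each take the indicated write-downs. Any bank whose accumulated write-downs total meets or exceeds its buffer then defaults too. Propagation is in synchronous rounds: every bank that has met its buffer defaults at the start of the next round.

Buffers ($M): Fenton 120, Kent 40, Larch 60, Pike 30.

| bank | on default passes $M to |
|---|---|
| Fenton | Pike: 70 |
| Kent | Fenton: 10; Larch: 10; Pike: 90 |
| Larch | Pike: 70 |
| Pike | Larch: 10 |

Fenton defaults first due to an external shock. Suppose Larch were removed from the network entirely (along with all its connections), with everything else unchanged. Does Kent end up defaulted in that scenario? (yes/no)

With Larch removed:
Round 1 — Fenton defaults (initial).
  Pike: +70 → 70 ≥ 30
Round 2 — Pike defaults.
No further defaults.

no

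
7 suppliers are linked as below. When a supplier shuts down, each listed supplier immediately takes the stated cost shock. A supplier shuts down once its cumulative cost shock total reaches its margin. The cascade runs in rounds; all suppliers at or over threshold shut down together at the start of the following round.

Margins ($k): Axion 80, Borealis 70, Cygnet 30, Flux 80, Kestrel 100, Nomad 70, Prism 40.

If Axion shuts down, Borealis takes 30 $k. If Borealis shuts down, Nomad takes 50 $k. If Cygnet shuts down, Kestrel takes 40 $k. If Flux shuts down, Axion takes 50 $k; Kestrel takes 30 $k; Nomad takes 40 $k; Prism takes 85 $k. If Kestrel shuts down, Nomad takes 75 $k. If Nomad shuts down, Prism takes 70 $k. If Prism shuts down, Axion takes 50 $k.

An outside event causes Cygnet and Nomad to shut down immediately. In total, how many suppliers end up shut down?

Round 1 — Cygnet, Nomad shut down (initial).
  Kestrel: +40 → 40 < 100
  Prism: +70 → 70 ≥ 40
Round 2 — Prism shuts down.
  Axion: +50 → 50 < 80
No further shutdowns.

3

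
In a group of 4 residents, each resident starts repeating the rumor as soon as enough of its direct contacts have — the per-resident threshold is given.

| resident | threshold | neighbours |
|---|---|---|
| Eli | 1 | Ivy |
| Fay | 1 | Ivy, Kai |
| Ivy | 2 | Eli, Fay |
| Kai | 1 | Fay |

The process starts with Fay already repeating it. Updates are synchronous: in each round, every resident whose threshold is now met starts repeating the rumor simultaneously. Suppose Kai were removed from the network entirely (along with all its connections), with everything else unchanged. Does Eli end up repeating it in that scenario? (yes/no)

With Kai removed:
Round 1 — Fay starts repeating the rumor (initial).
Round 2 — no new spreads; cascade stops.

no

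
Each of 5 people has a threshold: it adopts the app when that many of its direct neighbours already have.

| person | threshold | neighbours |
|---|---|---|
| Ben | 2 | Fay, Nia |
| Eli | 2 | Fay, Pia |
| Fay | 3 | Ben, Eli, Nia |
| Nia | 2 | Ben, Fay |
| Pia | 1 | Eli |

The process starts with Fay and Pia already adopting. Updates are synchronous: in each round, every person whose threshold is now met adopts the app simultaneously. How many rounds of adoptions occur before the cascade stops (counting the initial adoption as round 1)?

2

Round 1 — Fay, Pia adopt the app (initial).
Round 2 — checking thresholds:
  Ben: 1 of 2 neighbours < 2, not yet.
  Eli: 2 of 2 neighbours ≥ 2, adopts the app.
  Nia: 1 of 2 neighbours < 2, not yet.
Round 3 — no new adoptions; cascade stops.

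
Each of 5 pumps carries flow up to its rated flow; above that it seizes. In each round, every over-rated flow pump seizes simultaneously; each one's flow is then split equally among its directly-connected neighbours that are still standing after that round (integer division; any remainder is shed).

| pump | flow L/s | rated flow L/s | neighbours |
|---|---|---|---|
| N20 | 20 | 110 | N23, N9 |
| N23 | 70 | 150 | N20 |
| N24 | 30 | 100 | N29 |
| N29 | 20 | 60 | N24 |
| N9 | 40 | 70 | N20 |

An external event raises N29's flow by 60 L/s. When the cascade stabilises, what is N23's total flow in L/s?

Round 1 — N29 at 80 > 60. N29 seizes.
  N29 sheds 80 L/s to N24: 80 each.
    N24: 30+80 = 110 > 100
Round 2 — N24 seizes.
  N24 sheds 110 L/s: no online neighbours, lost.
No further seizures.

70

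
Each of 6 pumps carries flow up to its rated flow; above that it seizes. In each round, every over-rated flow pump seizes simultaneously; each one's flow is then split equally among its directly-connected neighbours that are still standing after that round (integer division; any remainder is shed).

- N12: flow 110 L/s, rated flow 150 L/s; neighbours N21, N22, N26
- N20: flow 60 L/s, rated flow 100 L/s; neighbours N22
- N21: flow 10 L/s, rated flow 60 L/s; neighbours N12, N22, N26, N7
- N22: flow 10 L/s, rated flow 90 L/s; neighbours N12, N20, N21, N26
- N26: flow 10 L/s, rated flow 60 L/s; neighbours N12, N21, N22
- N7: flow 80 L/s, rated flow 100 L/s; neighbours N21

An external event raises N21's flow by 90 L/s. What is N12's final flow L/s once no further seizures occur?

Round 1 — N21 at 100 > 60. N21 seizes.
  N21 sheds 100 L/s to N12, N22, N26, N7: 25 each.
    N12: 110+25 = 135 ≤ 150
    N22: 10+25 = 35 ≤ 90
    N26: 10+25 = 35 ≤ 60
    N7: 80+25 = 105 > 100
Round 2 — N7 seizes.
  N7 sheds 105 L/s: no online neighbours, lost.
No further seizures.

135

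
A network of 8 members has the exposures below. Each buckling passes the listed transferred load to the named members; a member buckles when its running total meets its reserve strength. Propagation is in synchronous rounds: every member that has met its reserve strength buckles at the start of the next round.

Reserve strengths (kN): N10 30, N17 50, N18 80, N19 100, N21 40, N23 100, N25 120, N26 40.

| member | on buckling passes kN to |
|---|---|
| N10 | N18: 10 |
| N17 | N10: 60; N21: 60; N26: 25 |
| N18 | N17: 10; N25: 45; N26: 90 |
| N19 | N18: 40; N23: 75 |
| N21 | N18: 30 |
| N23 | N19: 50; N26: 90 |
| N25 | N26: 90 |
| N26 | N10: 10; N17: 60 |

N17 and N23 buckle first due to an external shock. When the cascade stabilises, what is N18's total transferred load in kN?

40

Round 1 — N17, N23 buckle (initial).
  N10: +60 → 60 ≥ 30
  N19: +50 → 50 < 100
  N21: +60 → 60 ≥ 40
  N26: +25+90 → 115 ≥ 40
Round 2 — N10, N21, N26 buckle.
  N18: +10+30 → 40 < 80
No further bucklings.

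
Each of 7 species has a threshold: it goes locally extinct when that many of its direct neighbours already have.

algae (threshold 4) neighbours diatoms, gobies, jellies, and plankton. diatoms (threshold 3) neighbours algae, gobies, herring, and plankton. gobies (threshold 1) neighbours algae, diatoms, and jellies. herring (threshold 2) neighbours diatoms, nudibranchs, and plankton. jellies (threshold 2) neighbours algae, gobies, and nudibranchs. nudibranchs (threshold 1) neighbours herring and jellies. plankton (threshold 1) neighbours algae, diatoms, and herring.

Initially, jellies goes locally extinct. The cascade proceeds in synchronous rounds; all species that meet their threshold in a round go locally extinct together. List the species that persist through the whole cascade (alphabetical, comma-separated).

Round 1 — jellies goes locally extinct (initial).
Round 2 — checking thresholds:
  algae: 1 of 4 neighbours < 4, below threshold.
  gobies: 1 of 3 neighbours ≥ 1, goes locally extinct.
  nudibranchs: 1 of 2 neighbours ≥ 1, goes locally extinct.
Round 3 — no new extinctions; cascade stops.

algae, diatoms, herring, plankton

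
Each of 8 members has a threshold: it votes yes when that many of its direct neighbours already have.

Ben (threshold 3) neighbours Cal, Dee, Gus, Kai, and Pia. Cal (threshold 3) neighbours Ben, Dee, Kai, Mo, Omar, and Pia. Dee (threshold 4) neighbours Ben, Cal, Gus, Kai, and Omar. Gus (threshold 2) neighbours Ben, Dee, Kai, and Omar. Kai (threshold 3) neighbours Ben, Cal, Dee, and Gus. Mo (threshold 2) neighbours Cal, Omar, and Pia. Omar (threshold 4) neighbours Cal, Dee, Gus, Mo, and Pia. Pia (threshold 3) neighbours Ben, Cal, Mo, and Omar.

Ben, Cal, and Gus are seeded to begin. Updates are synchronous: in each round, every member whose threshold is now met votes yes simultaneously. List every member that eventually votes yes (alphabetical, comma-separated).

Ben, Cal, Dee, Gus, Kai

Round 1 — Ben, Cal, Gus vote yes (initial).
Round 2 — checking thresholds:
  Dee: 3 of 5 neighbours < 4, holds.
  Kai: 3 of 4 neighbours ≥ 3, votes yes.
  Mo: 1 of 3 neighbours < 2, holds.
  Omar: 2 of 5 neighbours < 4, holds.
  Pia: 2 of 4 neighbours < 3, holds.
Round 3 — checking thresholds:
  Dee: 4 of 5 neighbours ≥ 4, votes yes.
  Mo: 1 of 3 neighbours < 2, holds.
  Omar: 2 of 5 neighbours < 4, holds.
  Pia: 2 of 4 neighbours < 3, holds.
Round 4 — no new yes votes; cascade stops.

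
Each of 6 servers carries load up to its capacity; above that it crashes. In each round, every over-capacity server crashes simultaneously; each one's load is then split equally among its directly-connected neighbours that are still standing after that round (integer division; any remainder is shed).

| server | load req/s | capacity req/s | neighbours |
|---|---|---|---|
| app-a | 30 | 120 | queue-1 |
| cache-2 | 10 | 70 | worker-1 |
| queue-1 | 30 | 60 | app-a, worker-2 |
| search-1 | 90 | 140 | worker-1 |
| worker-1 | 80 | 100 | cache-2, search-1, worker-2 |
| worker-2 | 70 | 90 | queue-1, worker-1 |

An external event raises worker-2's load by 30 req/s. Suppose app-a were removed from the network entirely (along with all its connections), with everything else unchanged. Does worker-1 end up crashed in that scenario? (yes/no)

yes

With app-a removed:
Round 1 — worker-2 at 100 > 90. worker-2 crashes.
  worker-2 sheds 100 req/s to queue-1, worker-1: 50 each.
    queue-1: 30+50 = 80 > 60
    worker-1: 80+50 = 130 > 100
Round 2 — queue-1, worker-1 crash.
  queue-1 sheds 80 req/s: no online neighbours, lost.
  worker-1 sheds 130 req/s to cache-2, search-1: 65 each.
    cache-2: 10+65 = 75 > 70
    search-1: 90+65 = 155 > 140
Round 3 — cache-2, search-1 crash.
  cache-2 sheds 75 req/s: no online neighbours, lost.
  search-1 sheds 155 req/s: no online neighbours, lost.
No further crashes.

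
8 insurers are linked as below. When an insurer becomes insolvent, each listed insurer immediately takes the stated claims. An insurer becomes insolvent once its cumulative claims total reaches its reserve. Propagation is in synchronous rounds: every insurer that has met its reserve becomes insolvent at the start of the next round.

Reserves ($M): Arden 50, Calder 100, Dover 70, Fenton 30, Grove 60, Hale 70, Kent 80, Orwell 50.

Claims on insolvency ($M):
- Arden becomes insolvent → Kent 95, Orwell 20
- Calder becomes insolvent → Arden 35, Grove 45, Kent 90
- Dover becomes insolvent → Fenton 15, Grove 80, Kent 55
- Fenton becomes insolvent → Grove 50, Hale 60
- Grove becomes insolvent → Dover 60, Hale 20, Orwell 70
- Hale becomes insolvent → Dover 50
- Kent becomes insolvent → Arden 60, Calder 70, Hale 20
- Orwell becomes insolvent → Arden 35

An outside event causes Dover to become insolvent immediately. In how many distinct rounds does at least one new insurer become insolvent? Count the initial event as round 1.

3

Round 1 — Dover becomes insolvent (initial).
  Fenton: +15 → 15 < 30
  Grove: +80 → 80 ≥ 60
  Kent: +55 → 55 < 80
Round 2 — Grove becomes insolvent.
  Hale: +20 → 20 < 70
  Orwell: +70 → 70 ≥ 50
Round 3 — Orwell becomes insolvent.
  Arden: +35 → 35 < 50
No further insolvencies.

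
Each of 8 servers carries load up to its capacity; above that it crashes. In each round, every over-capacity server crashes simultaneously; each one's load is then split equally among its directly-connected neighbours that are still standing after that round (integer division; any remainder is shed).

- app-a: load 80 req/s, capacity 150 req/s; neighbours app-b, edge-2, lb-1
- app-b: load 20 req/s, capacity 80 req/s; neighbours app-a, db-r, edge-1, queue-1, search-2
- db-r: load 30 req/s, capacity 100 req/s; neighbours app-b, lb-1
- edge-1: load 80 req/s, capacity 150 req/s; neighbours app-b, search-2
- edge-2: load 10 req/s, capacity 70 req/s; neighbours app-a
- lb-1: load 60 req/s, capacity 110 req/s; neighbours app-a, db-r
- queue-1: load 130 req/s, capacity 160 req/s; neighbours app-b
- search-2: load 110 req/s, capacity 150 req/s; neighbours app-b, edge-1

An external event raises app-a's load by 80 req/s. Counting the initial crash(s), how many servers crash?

7

Round 1 — app-a at 160 > 150. app-a crashes.
  app-a sheds 160 req/s to app-b, edge-2, lb-1: 53 each (1 lost).
    app-b: 20+53 = 73 ≤ 80
    edge-2: 10+53 = 63 ≤ 70
    lb-1: 60+53 = 113 > 110
Round 2 — lb-1 crashes.
  lb-1 sheds 113 req/s to db-r: 113 each.
    db-r: 30+113 = 143 > 100
Round 3 — db-r crashes.
  db-r sheds 143 req/s to app-b: 143 each.
    app-b: 73+143 = 216 > 80
Round 4 — app-b crashes.
  app-b sheds 216 req/s to edge-1, queue-1, search-2: 72 each.
    edge-1: 80+72 = 152 > 150
    queue-1: 130+72 = 202 > 160
    search-2: 110+72 = 182 > 150
Round 5 — edge-1, queue-1, search-2 crash.
  edge-1 sheds 152 req/s: no online neighbours, lost.
  queue-1 sheds 202 req/s: no online neighbours, lost.
  search-2 sheds 182 req/s: no online neighbours, lost.
No further crashes.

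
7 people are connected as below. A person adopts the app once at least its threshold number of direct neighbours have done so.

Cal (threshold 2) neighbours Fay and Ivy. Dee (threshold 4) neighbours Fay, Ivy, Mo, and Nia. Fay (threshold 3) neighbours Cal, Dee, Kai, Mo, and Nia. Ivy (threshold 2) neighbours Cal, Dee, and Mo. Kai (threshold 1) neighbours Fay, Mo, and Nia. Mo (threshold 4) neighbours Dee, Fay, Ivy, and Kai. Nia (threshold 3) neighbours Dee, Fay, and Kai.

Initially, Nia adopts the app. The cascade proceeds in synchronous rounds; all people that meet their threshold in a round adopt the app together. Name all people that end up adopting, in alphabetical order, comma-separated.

Round 1 — Nia adopts the app (initial).
Round 2 — checking thresholds:
  Dee: 1 of 4 neighbours < 4, not yet.
  Fay: 1 of 5 neighbours < 3, not yet.
  Kai: 1 of 3 neighbours ≥ 1, adopts the app.
Round 3 — no new adoptions; cascade stops.

Kai, Nia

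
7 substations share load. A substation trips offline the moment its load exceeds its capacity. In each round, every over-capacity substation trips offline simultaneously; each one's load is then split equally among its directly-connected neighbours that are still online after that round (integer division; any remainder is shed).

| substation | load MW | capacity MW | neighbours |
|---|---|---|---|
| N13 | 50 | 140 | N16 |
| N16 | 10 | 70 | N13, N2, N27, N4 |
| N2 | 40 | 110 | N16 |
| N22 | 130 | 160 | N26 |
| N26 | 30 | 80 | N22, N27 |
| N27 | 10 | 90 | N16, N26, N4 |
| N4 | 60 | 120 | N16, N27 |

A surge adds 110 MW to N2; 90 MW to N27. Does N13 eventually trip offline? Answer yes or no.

Round 1 — N2 at 150 > 110; N27 at 100 > 90. N2, N27 trip offline.
  N2 sheds 150 MW to N16: 150 each.
    N16: 10+150 = 160 > 70
  N27 sheds 100 MW to N16, N26, N4: 33 each (1 lost).
    N16: 160+33 = 193 > 70
    N26: 30+33 = 63 ≤ 80
    N4: 60+33 = 93 ≤ 120
Round 2 — N16 trips offline.
  N16 sheds 193 MW to N13, N4: 96 each (1 lost).
    N13: 50+96 = 146 > 140
    N4: 93+96 = 189 > 120
Round 3 — N13, N4 trip offline.
  N13 sheds 146 MW: no online neighbours, lost.
  N4 sheds 189 MW: no online neighbours, lost.
No further trips.

yes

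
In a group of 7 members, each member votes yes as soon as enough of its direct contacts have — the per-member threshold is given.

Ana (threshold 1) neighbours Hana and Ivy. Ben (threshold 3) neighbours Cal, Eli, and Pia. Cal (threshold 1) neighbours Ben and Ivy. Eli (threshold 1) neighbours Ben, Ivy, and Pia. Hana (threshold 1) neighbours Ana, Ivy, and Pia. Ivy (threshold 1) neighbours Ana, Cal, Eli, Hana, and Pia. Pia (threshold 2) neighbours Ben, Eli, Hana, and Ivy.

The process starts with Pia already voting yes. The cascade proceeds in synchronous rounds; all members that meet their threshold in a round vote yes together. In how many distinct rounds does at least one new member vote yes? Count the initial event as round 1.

Round 1 — Pia votes yes (initial).
Round 2 — checking thresholds:
  Ben: 1 of 3 neighbours < 3, below threshold.
  Eli: 1 of 3 neighbours ≥ 1, votes yes.
  Hana: 1 of 3 neighbours ≥ 1, votes yes.
  Ivy: 1 of 5 neighbours ≥ 1, votes yes.
Round 3 — checking thresholds:
  Ana: 2 of 2 neighbours ≥ 1, votes yes.
  Ben: 2 of 3 neighbours < 3, below threshold.
  Cal: 1 of 2 neighbours ≥ 1, votes yes.
Round 4 — checking thresholds:
  Ben: 3 of 3 neighbours ≥ 3, votes yes.
Round 5 — no new yes votes; cascade stops.

4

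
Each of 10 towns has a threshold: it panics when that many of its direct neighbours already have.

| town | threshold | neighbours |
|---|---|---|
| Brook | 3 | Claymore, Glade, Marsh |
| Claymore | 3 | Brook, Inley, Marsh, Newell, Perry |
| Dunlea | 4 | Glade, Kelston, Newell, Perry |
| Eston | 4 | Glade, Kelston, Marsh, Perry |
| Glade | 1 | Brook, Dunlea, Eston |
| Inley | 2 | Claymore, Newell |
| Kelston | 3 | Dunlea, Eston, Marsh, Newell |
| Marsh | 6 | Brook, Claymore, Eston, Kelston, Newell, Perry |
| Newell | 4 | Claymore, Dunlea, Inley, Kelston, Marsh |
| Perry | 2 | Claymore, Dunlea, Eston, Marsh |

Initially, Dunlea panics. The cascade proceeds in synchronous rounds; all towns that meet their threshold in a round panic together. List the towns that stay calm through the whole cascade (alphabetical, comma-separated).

Brook, Claymore, Eston, Inley, Kelston, Marsh, Newell, Perry

Round 1 — Dunlea panics (initial).
Round 2 — checking thresholds:
  Glade: 1 of 3 neighbours ≥ 1, panics.
  Kelston: 1 of 4 neighbours < 3, holds.
  Newell: 1 of 5 neighbours < 4, holds.
  Perry: 1 of 4 neighbours < 2, holds.
Round 3 — no new panics; cascade stops.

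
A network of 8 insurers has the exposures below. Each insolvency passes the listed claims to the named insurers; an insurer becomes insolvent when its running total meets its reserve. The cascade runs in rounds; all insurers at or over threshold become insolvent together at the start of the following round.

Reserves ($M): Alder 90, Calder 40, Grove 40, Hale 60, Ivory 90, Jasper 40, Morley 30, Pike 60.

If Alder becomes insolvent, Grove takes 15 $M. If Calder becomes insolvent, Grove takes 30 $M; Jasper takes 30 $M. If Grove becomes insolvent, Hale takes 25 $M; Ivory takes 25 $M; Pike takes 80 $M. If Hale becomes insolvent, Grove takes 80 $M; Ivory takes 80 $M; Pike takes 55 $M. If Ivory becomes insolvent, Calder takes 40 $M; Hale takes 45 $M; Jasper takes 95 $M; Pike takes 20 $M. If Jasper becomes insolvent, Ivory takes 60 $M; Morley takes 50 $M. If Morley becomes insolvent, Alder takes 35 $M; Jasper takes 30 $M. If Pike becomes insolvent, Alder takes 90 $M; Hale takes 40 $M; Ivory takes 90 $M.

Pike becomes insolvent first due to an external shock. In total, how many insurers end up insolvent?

Round 1 — Pike becomes insolvent (initial).
  Alder: +90 → 90 ≥ 90
  Hale: +40 → 40 < 60
  Ivory: +90 → 90 ≥ 90
Round 2 — Alder, Ivory become insolvent.
  Calder: +40 → 40 ≥ 40
  Grove: +15 → 15 < 40
  Hale: +45 → 85 ≥ 60
  Jasper: +95 → 95 ≥ 40
Round 3 — Calder, Hale, Jasper become insolvent.
  Grove: +30+80 → 125 ≥ 40
  Morley: +50 → 50 ≥ 30
Round 4 — Grove, Morley become insolvent.
No further insolvencies.

8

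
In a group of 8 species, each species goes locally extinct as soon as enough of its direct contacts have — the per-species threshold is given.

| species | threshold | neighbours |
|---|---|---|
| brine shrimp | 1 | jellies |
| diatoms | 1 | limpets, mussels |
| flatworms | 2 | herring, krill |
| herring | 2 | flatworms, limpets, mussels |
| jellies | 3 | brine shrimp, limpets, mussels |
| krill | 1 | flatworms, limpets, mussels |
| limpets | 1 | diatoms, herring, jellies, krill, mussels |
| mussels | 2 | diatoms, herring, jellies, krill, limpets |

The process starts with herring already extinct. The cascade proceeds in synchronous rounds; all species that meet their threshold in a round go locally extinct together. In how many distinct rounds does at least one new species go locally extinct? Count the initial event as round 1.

4

Round 1 — herring goes locally extinct (initial).
Round 2 — checking thresholds:
  flatworms: 1 of 2 neighbours < 2, below threshold.
  limpets: 1 of 5 neighbours ≥ 1, goes locally extinct.
  mussels: 1 of 5 neighbours < 2, below threshold.
Round 3 — checking thresholds:
  diatoms: 1 of 2 neighbours ≥ 1, goes locally extinct.
  flatworms: 1 of 2 neighbours < 2, below threshold.
  jellies: 1 of 3 neighbours < 3, below threshold.
  krill: 1 of 3 neighbours ≥ 1, goes locally extinct.
  mussels: 2 of 5 neighbours ≥ 2, goes locally extinct.
Round 4 — checking thresholds:
  flatworms: 2 of 2 neighbours ≥ 2, goes locally extinct.
  jellies: 2 of 3 neighbours < 3, below threshold.
Round 5 — no new extinctions; cascade stops.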